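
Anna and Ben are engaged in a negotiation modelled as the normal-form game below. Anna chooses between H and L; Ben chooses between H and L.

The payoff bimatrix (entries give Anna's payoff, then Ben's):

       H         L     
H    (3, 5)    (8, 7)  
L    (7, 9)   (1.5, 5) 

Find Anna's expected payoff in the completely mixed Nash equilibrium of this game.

103/21

First find q, the probability Ben plays H, from Anna's indifference between H and L: 3q + 8(1−q) = 7q + 1.5(1−q), giving q = 13/21.
Since Anna is indifferent in equilibrium, Anna's expected payoff equals the payoff from either row against (13/21, 8/21). Using H: 3(13/21) + 8(8/21) = 103/21.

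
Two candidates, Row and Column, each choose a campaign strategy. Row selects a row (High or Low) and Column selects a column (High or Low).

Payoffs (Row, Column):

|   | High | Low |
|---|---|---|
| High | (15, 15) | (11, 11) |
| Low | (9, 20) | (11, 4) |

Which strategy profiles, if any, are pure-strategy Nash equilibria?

(High, High): Row gets 15 ≥ 9 from Low, and Column gets 15 ≥ 11 from Low — Nash equilibrium.
(High, Low): Column prefers High (15 > 11) — not an equilibrium.
(Low, High): Row prefers High (15 > 9) — not an equilibrium.
(Low, Low): Column prefers High (20 > 4) — not an equilibrium.

(High, High)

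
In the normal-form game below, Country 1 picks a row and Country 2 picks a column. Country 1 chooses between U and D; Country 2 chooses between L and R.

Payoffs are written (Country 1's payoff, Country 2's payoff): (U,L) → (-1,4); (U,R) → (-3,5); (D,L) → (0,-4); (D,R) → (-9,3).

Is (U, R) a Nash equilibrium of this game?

At (U, R), Country 1 earns -3; switching to D would give -9, so Country 1 has no profitable deviation.
Country 2 earns 5; switching to L would give 4, so Country 2 has no profitable deviation.
Neither player can gain by a unilateral deviation, so this profile is a Nash equilibrium.

Yes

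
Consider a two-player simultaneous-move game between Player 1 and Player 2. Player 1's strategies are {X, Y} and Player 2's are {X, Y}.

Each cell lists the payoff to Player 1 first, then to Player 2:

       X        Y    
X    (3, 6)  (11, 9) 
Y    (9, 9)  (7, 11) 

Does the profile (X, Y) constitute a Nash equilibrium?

At (X, Y), Player 1 earns 11; switching to Y would give 7, so Player 1 has no profitable deviation.
Player 2 earns 9; switching to X would give 6, so Player 2 has no profitable deviation.
Neither player can gain by a unilateral deviation, so this profile is a Nash equilibrium.

Yes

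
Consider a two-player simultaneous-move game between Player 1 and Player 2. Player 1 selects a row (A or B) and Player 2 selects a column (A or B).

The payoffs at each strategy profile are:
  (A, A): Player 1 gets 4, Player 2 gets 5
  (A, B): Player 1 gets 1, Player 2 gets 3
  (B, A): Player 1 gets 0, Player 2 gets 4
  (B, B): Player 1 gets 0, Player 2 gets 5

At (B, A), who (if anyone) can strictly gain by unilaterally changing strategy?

Player 1 at (B, A) earns 0; deviating to A yields 4 — a strict improvement.
Player 2 earns 4; deviating to B yields 5 — a strict improvement.
Both Player 1 and Player 2 have strictly profitable deviations.

Both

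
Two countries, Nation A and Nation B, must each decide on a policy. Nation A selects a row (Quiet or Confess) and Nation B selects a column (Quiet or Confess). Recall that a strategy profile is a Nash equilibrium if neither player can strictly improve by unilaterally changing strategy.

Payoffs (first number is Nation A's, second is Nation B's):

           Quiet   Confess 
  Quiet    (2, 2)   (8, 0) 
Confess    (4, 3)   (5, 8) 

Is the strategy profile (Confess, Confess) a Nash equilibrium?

At (Confess, Confess), Nation A earns 5; switching to Quiet would give 8, so Nation A would deviate.
Nation B earns 8; switching to Quiet would give 3, so Nation B has no profitable deviation.
Since at least one player can profitably deviate, this is not a Nash equilibrium.

No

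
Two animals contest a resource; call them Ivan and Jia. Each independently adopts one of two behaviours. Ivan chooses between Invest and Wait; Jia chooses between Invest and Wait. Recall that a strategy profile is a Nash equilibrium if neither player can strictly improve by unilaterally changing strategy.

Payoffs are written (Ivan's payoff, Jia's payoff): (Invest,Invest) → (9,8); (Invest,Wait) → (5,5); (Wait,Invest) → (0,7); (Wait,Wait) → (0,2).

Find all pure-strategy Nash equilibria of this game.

(Invest, Invest)

(Invest, Invest): Ivan gets 9 ≥ 0 from Wait, and Jia gets 8 ≥ 5 from Wait — Nash equilibrium.
(Invest, Wait): Jia prefers Invest (8 > 5) — not an equilibrium.
(Wait, Invest): Ivan prefers Invest (9 > 0) — not an equilibrium.
(Wait, Wait): Ivan prefers Invest (5 > 0); Jia prefers Invest (7 > 2) — not an equilibrium.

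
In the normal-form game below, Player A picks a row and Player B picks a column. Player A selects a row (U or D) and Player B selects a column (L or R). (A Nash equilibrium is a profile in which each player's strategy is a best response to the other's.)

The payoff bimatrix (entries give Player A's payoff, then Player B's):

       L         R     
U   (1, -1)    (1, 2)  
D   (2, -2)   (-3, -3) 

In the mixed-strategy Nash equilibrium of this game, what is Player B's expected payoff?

-7/4

First find x, the probability Player A plays U, from Player B's indifference between L and R: −x − 2(1−x) = 2x − 3(1−x), giving x = 1/4.
Since Player B is indifferent in equilibrium, Player B's expected payoff equals the payoff from either column against (1/4, 3/4). Using L: −(1/4) − 2(3/4) = -7/4.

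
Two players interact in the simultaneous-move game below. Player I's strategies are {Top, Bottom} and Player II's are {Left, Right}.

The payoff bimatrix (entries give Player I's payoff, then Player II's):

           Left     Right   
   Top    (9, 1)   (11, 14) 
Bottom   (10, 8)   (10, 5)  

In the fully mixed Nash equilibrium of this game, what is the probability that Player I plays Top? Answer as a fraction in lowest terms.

Let p be the probability that Player I plays Top. In a completely mixed equilibrium, Player II must be indifferent between Left and Right.
Player II's expected payoff from Left is p + 8(1−p); from Right it is 14p + 5(1−p).
Setting these equal: −7p + 8 = 9p + 5, so p = 3/16.

3/16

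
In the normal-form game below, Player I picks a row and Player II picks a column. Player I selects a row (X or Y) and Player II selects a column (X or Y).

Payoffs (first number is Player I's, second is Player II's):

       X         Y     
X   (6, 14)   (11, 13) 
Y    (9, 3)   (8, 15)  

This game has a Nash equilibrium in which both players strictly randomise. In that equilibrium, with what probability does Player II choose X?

1/2

Let q be the probability that Player II plays X. In a completely mixed equilibrium, Player I must be indifferent between X and Y.
Player I's expected payoff from X is 6q + 11(1−q); from Y it is 9q + 8(1−q).
Setting these equal: −5q + 11 = q + 8, so q = 1/2.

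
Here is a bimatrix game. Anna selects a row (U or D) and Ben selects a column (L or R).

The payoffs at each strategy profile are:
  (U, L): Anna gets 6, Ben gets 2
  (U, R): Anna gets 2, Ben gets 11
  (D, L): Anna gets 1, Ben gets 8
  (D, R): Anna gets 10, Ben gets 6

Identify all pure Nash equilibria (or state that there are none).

none

(U, L): Ben prefers R (11 > 2) — not an equilibrium.
(U, R): Anna prefers D (10 > 2) — not an equilibrium.
(D, L): Anna prefers U (6 > 1) — not an equilibrium.
(D, R): Ben prefers L (8 > 6) — not an equilibrium.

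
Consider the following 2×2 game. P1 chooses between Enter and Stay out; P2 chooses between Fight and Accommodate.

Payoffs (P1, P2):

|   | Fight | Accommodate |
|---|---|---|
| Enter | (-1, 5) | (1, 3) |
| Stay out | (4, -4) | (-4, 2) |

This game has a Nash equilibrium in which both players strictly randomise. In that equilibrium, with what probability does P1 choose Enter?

3/4

Let r be the probability that P1 plays Enter. In a completely mixed equilibrium, P2 must be indifferent between Fight and Accommodate.
P2's expected payoff from Fight is 5r − 4(1−r); from Accommodate it is 3r + 2(1−r).
Setting these equal: 9r − 4 = r + 2, so r = 3/4.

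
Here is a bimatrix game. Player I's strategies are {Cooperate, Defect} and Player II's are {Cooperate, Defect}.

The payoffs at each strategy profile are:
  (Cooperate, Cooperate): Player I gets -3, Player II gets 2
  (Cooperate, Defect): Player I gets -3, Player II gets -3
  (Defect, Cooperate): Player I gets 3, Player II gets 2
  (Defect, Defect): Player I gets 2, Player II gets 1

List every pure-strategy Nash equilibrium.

(Cooperate, Cooperate): Player I prefers Defect (3 > -3) — not an equilibrium.
(Cooperate, Defect): Player I prefers Defect (2 > -3); Player II prefers Cooperate (2 > -3) — not an equilibrium.
(Defect, Cooperate): Player I gets 3 ≥ -3 from Cooperate, and Player II gets 2 ≥ 1 from Defect — Nash equilibrium.
(Defect, Defect): Player II prefers Cooperate (2 > 1) — not an equilibrium.

(Defect, Cooperate)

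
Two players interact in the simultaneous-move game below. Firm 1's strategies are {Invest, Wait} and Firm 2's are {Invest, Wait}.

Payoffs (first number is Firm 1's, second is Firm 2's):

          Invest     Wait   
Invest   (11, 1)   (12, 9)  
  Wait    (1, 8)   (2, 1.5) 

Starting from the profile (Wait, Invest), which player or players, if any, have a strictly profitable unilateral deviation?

Firm 1

Firm 1 at (Wait, Invest) earns 1; deviating to Invest yields 11 — a strict improvement.
Firm 2 earns 8; deviating to Wait yields 1.5 — not better.
Only Firm 1 has a strictly profitable deviation.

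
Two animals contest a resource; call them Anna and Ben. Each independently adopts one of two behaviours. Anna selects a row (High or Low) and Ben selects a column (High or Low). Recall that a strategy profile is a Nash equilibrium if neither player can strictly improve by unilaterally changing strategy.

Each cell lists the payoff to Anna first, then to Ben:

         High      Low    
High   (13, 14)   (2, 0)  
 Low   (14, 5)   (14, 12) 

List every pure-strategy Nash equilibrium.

(Low, Low)

(High, High): Anna prefers Low (14 > 13) — not an equilibrium.
(High, Low): Anna prefers Low (14 > 2); Ben prefers High (14 > 0) — not an equilibrium.
(Low, High): Ben prefers Low (12 > 5) — not an equilibrium.
(Low, Low): Anna gets 14 ≥ 2 from High, and Ben gets 12 ≥ 5 from High — Nash equilibrium.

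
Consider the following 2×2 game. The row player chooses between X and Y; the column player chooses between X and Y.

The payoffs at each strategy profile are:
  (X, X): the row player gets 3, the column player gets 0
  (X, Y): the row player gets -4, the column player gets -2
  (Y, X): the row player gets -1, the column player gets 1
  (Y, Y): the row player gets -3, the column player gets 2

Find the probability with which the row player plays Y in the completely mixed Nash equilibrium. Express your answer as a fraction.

2/3

Let x be the probability that the row player plays X. In a completely mixed equilibrium, the column player must be indifferent between X and Y.
The column player's expected payoff from X is (1−x); from Y it is −2x + 2(1−x).
Setting these equal: −x + 1 = −4x + 2, so x = 1/3.
Therefore the row player plays Y with probability 1 − 1/3 = 2/3.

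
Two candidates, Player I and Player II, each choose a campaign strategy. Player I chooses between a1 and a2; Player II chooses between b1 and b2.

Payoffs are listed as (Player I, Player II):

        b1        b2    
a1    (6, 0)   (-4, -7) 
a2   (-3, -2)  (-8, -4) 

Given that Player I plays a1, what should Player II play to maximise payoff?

Against a1, Player II earns 0 from b1 and -7 from b2.
So b1 is the best response.

b1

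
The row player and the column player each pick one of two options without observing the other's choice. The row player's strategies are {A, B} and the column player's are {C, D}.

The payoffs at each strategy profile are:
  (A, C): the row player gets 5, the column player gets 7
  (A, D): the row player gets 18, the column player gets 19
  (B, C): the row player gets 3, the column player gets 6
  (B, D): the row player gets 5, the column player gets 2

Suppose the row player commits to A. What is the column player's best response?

Against A, the column player earns 7 from C and 19 from D.
So D is the best response.

D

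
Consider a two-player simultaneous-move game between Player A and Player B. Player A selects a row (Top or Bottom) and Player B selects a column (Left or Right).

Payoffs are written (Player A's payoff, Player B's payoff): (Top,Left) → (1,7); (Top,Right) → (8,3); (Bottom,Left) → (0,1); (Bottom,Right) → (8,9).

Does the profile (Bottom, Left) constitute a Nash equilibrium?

No

At (Bottom, Left), Player A earns 0; switching to Top would give 1, so Player A would deviate.
Player B earns 1; switching to Right would give 9, so Player B would deviate.
Since at least one player can profitably deviate, this is not a Nash equilibrium.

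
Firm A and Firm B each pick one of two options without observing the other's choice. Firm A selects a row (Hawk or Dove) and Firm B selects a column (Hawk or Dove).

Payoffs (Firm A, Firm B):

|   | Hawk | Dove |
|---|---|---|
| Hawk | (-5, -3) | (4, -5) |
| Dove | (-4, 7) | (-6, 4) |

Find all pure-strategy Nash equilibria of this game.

(Dove, Hawk)

(Hawk, Hawk): Firm A prefers Dove (-4 > -5) — not an equilibrium.
(Hawk, Dove): Firm B prefers Hawk (-3 > -5) — not an equilibrium.
(Dove, Hawk): Firm A gets -4 ≥ -5 from Hawk, and Firm B gets 7 ≥ 4 from Dove — Nash equilibrium.
(Dove, Dove): Firm A prefers Hawk (4 > -6); Firm B prefers Hawk (7 > 4) — not an equilibrium.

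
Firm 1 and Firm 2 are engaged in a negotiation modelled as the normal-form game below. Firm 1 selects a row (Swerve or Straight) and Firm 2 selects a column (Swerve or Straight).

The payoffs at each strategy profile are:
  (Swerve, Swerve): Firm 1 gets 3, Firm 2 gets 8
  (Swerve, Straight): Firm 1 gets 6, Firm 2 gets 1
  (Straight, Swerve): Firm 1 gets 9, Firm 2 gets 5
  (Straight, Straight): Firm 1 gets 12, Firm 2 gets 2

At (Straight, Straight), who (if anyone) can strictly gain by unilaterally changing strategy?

Firm 1 at (Straight, Straight) earns 12; deviating to Swerve yields 6 — not better.
Firm 2 earns 2; deviating to Swerve yields 5 — a strict improvement.
Only Firm 2 has a strictly profitable deviation.

Firm 2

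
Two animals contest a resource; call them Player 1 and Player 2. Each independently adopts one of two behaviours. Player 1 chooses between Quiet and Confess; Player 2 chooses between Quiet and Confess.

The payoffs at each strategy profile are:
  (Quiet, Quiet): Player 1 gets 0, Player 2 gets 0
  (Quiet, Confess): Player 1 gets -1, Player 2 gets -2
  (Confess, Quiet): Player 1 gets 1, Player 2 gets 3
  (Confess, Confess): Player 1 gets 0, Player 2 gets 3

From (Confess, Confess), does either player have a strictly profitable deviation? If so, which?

Neither

Player 1 at (Confess, Confess) earns 0; deviating to Quiet yields -1 — not better.
Player 2 earns 3; deviating to Quiet yields 3 — not better.
Neither player can strictly improve; the profile is a Nash equilibrium.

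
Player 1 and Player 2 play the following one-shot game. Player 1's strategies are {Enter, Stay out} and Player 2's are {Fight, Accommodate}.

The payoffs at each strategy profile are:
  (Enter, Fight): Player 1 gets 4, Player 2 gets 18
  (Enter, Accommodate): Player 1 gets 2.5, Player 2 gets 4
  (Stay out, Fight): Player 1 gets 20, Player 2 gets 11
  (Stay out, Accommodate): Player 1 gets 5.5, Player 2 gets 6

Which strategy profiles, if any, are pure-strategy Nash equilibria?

(Stay out, Fight)

(Enter, Fight): Player 1 prefers Stay out (20 > 4) — not an equilibrium.
(Enter, Accommodate): Player 1 prefers Stay out (5.5 > 2.5); Player 2 prefers Fight (18 > 4) — not an equilibrium.
(Stay out, Fight): Player 1 gets 20 ≥ 4 from Enter, and Player 2 gets 11 ≥ 6 from Accommodate — Nash equilibrium.
(Stay out, Accommodate): Player 2 prefers Fight (11 > 6) — not an equilibrium.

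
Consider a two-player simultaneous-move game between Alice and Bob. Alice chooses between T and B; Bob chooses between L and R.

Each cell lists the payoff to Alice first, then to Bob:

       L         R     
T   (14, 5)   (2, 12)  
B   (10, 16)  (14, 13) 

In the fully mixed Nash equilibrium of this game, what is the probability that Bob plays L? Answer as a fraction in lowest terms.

3/4

Let y be the probability that Bob plays L. In a completely mixed equilibrium, Alice must be indifferent between T and B.
Alice's expected payoff from T is 14y + 2(1−y); from B it is 10y + 14(1−y).
Setting these equal: 12y + 2 = −4y + 14, so y = 3/4.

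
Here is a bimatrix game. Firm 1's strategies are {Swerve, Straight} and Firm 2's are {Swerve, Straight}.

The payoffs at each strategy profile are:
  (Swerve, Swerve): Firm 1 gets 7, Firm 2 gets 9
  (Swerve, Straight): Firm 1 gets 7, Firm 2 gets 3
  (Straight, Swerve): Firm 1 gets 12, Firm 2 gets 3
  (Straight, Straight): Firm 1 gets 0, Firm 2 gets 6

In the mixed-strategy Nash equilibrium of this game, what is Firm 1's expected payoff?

7

First find q, the probability Firm 2 plays Swerve, from Firm 1's indifference between Swerve and Straight: 7q + 7(1−q) = 12q, giving q = 7/12.
Since Firm 1 is indifferent in equilibrium, Firm 1's expected payoff equals the payoff from either row against (7/12, 5/12). Using Swerve: 7(7/12) + 7(5/12) = 7.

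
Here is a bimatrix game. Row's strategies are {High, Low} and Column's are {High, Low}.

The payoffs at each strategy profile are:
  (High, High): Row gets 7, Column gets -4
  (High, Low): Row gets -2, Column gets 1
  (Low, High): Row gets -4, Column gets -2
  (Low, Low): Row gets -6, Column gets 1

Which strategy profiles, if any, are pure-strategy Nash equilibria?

(High, High): Column prefers Low (1 > -4) — not an equilibrium.
(High, Low): Row gets -2 ≥ -6 from Low, and Column gets 1 ≥ -4 from High — Nash equilibrium.
(Low, High): Row prefers High (7 > -4); Column prefers Low (1 > -2) — not an equilibrium.
(Low, Low): Row prefers High (-2 > -6) — not an equilibrium.

(High, Low)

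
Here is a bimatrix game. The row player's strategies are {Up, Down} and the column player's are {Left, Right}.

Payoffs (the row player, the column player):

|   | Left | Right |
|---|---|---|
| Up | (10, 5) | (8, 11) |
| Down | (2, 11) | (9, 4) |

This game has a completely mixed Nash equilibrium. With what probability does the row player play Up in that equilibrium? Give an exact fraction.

Let r be the probability that the row player plays Up. In a completely mixed equilibrium, the column player must be indifferent between Left and Right.
The column player's expected payoff from Left is 5r + 11(1−r); from Right it is 11r + 4(1−r).
Setting these equal: −6r + 11 = 7r + 4, so r = 7/13.

7/13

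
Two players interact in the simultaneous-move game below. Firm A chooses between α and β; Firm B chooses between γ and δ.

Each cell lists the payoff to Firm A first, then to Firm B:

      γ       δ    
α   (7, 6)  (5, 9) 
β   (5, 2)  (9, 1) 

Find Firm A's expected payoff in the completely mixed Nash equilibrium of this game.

First find q, the probability Firm B plays γ, from Firm A's indifference between α and β: 7q + 5(1−q) = 5q + 9(1−q), giving q = 2/3.
Since Firm A is indifferent in equilibrium, Firm A's expected payoff equals the payoff from either row against (2/3, 1/3). Using α: 7(2/3) + 5(1/3) = 19/3.

19/3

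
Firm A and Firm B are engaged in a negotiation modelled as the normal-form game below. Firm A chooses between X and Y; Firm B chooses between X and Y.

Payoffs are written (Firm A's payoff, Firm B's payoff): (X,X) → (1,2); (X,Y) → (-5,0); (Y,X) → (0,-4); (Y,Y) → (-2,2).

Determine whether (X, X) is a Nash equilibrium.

At (X, X), Firm A earns 1; switching to Y would give 0, so Firm A has no profitable deviation.
Firm B earns 2; switching to Y would give 0, so Firm B has no profitable deviation.
Neither player can gain by a unilateral deviation, so this profile is a Nash equilibrium.

Yes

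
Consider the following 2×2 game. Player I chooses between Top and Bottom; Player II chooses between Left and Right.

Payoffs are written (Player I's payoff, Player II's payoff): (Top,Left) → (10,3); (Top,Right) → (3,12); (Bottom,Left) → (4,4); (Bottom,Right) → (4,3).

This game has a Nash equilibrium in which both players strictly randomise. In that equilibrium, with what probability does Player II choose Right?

6/7

Let y be the probability that Player II plays Left. In a completely mixed equilibrium, Player I must be indifferent between Top and Bottom.
Player I's expected payoff from Top is 10y + 3(1−y); from Bottom it is 4y + 4(1−y).
Setting these equal: 7y + 3 = 4, so y = 1/7.
Therefore Player II plays Right with probability 1 − 1/7 = 6/7.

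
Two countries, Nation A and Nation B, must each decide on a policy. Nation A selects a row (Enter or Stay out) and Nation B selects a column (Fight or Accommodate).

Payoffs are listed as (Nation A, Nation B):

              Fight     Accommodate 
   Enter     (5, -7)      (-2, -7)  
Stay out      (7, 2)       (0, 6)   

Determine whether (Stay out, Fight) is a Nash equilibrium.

At (Stay out, Fight), Nation A earns 7; switching to Enter would give 5, so Nation A has no profitable deviation.
Nation B earns 2; switching to Accommodate would give 6, so Nation B would deviate.
Since at least one player can profitably deviate, this is not a Nash equilibrium.

No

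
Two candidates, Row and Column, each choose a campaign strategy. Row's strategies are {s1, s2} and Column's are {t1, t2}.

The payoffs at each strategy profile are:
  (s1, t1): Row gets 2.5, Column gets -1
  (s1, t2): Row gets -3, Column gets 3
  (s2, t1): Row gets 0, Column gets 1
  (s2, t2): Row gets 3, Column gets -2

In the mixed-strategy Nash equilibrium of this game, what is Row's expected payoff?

15/17

First find q, the probability Column plays t1, from Row's indifference between s1 and s2: 2.5q − 3(1−q) = 3(1−q), giving q = 12/17.
Since Row is indifferent in equilibrium, Row's expected payoff equals the payoff from either row against (12/17, 5/17). Using s1: 2.5(12/17) − 3(5/17) = 15/17.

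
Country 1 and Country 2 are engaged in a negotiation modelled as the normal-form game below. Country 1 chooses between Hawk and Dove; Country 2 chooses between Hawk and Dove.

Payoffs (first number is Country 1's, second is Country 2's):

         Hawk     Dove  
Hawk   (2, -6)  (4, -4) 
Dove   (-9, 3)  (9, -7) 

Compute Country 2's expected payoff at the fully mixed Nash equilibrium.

First find p, the probability Country 1 plays Hawk, from Country 2's indifference between Hawk and Dove: −6p + 3(1−p) = −4p − 7(1−p), giving p = 5/6.
Since Country 2 is indifferent in equilibrium, Country 2's expected payoff equals the payoff from either column against (5/6, 1/6). Using Hawk: −6(5/6) + 3(1/6) = -9/2.

-9/2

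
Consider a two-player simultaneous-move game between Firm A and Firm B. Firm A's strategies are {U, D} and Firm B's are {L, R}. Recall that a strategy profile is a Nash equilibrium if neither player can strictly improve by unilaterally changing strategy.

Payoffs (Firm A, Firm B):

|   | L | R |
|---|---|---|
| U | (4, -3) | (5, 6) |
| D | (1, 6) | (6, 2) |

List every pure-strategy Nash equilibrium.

none

(U, L): Firm B prefers R (6 > -3) — not an equilibrium.
(U, R): Firm A prefers D (6 > 5) — not an equilibrium.
(D, L): Firm A prefers U (4 > 1) — not an equilibrium.
(D, R): Firm B prefers L (6 > 2) — not an equilibrium.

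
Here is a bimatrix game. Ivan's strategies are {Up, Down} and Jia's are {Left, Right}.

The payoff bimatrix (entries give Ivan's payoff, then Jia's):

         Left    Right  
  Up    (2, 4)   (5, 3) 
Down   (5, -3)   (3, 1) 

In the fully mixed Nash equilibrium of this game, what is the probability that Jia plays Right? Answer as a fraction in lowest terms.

Let q be the probability that Jia plays Left. In a completely mixed equilibrium, Ivan must be indifferent between Up and Down.
Ivan's expected payoff from Up is 2q + 5(1−q); from Down it is 5q + 3(1−q).
Setting these equal: −3q + 5 = 2q + 3, so q = 2/5.
Therefore Jia plays Right with probability 1 − 2/5 = 3/5.

3/5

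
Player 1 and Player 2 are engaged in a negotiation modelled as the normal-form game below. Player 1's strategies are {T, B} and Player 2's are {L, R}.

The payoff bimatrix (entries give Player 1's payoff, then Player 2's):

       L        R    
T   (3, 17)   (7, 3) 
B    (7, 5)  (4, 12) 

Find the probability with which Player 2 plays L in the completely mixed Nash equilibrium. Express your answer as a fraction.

3/7

Let q be the probability that Player 2 plays L. In a completely mixed equilibrium, Player 1 must be indifferent between T and B.
Player 1's expected payoff from T is 3q + 7(1−q); from B it is 7q + 4(1−q).
Setting these equal: −4q + 7 = 3q + 4, so q = 3/7.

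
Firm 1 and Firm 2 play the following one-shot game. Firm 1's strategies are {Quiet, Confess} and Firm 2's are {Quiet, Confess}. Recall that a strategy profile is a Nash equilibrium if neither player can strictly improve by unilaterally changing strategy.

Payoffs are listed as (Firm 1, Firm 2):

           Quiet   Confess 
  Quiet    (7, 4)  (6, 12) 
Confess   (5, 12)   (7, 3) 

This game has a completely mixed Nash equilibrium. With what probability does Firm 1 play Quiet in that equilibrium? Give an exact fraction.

Let x be the probability that Firm 1 plays Quiet. In a completely mixed equilibrium, Firm 2 must be indifferent between Quiet and Confess.
Firm 2's expected payoff from Quiet is 4x + 12(1−x); from Confess it is 12x + 3(1−x).
Setting these equal: −8x + 12 = 9x + 3, so x = 9/17.

9/17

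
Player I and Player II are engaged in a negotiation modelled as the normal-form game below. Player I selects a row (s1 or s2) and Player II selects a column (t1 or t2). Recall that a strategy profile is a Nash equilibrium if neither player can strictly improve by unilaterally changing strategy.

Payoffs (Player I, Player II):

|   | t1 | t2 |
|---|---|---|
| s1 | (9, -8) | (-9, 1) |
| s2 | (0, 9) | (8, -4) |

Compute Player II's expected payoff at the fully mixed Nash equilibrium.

-23/22

First find p, the probability Player I plays s1, from Player II's indifference between t1 and t2: −8p + 9(1−p) = p − 4(1−p), giving p = 13/22.
Since Player II is indifferent in equilibrium, Player II's expected payoff equals the payoff from either column against (13/22, 9/22). Using t1: −8(13/22) + 9(9/22) = -23/22.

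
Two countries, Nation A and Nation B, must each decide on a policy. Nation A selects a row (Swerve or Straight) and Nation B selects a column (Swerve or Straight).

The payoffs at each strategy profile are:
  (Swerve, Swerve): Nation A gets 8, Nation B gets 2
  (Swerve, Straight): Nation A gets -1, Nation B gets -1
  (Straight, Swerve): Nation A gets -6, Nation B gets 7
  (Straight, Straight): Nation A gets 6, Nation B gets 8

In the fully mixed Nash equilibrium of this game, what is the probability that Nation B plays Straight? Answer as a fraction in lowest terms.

2/3

Let y be the probability that Nation B plays Swerve. In a completely mixed equilibrium, Nation A must be indifferent between Swerve and Straight.
Nation A's expected payoff from Swerve is 8y − (1−y); from Straight it is −6y + 6(1−y).
Setting these equal: 9y − 1 = −12y + 6, so y = 1/3.
Therefore Nation B plays Straight with probability 1 − 1/3 = 2/3.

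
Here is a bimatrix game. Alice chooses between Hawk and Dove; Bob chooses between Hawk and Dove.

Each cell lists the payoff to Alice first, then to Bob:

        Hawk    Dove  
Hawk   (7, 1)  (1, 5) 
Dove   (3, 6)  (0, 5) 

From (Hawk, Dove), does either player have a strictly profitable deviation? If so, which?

Neither

Alice at (Hawk, Dove) earns 1; deviating to Dove yields 0 — not better.
Bob earns 5; deviating to Hawk yields 1 — not better.
Neither player can strictly improve; the profile is a Nash equilibrium.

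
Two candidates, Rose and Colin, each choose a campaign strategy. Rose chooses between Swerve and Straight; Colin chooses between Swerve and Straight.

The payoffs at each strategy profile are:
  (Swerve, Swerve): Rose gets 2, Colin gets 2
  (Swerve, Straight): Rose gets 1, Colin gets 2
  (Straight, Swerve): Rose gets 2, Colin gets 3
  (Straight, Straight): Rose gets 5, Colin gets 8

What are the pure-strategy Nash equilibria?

(Swerve, Swerve) and (Straight, Straight)

(Swerve, Swerve): Rose gets 2 ≥ 2 from Straight, and Colin gets 2 ≥ 2 from Straight — Nash equilibrium.
(Swerve, Straight): Rose prefers Straight (5 > 1) — not an equilibrium.
(Straight, Swerve): Colin prefers Straight (8 > 3) — not an equilibrium.
(Straight, Straight): Rose gets 5 ≥ 1 from Swerve, and Colin gets 8 ≥ 3 from Swerve — Nash equilibrium.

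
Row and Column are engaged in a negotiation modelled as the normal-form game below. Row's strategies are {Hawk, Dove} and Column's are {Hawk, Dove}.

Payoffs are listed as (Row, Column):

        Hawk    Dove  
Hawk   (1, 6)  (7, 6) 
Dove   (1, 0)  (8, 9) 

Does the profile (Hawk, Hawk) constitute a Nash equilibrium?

Yes

At (Hawk, Hawk), Row earns 1; switching to Dove would give 1, so Row has no profitable deviation.
Column earns 6; switching to Dove would give 6, so Column has no profitable deviation.
Neither player can gain by a unilateral deviation, so this profile is a Nash equilibrium.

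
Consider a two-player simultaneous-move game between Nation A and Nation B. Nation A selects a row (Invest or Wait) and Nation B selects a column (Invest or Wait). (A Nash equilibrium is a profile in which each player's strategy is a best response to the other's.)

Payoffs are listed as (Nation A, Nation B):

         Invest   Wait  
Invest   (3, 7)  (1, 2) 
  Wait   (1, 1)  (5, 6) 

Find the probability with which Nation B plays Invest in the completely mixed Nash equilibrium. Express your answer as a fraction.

Let y be the probability that Nation B plays Invest. In a completely mixed equilibrium, Nation A must be indifferent between Invest and Wait.
Nation A's expected payoff from Invest is 3y + (1−y); from Wait it is y + 5(1−y).
Setting these equal: 2y + 1 = −4y + 5, so y = 2/3.

2/3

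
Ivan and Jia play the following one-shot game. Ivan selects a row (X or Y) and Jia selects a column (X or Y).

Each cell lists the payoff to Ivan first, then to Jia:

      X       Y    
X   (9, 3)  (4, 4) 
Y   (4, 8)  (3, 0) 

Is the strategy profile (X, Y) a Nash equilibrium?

At (X, Y), Ivan earns 4; switching to Y would give 3, so Ivan has no profitable deviation.
Jia earns 4; switching to X would give 3, so Jia has no profitable deviation.
Neither player can gain by a unilateral deviation, so this profile is a Nash equilibrium.

Yes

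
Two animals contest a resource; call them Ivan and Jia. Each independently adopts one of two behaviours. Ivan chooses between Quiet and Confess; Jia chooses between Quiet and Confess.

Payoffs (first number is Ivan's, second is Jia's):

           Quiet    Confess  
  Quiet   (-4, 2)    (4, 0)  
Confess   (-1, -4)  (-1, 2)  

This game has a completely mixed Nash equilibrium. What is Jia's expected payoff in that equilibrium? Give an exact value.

First find x, the probability Ivan plays Quiet, from Jia's indifference between Quiet and Confess: 2x − 4(1−x) = 2(1−x), giving x = 3/4.
Since Jia is indifferent in equilibrium, Jia's expected payoff equals the payoff from either column against (3/4, 1/4). Using Quiet: 2(3/4) − 4(1/4) = 1/2.

1/2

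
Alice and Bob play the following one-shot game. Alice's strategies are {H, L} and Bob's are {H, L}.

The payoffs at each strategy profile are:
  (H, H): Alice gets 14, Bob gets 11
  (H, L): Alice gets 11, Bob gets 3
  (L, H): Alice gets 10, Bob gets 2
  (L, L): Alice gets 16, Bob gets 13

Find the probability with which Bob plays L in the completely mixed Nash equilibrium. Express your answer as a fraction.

4/9

Let y be the probability that Bob plays H. In a completely mixed equilibrium, Alice must be indifferent between H and L.
Alice's expected payoff from H is 14y + 11(1−y); from L it is 10y + 16(1−y).
Setting these equal: 3y + 11 = −6y + 16, so y = 5/9.
Therefore Bob plays L with probability 1 − 5/9 = 4/9.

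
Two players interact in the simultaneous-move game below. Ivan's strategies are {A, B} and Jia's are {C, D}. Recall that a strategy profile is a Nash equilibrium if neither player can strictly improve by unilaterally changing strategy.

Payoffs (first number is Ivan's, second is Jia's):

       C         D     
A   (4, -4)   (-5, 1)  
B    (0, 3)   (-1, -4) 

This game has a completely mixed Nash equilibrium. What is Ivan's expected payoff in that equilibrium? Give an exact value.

First find y, the probability Jia plays C, from Ivan's indifference between A and B: 4y − 5(1−y) = −(1−y), giving y = 1/2.
Since Ivan is indifferent in equilibrium, Ivan's expected payoff equals the payoff from either row against (1/2, 1/2). Using A: 4(1/2) − 5(1/2) = -1/2.

-1/2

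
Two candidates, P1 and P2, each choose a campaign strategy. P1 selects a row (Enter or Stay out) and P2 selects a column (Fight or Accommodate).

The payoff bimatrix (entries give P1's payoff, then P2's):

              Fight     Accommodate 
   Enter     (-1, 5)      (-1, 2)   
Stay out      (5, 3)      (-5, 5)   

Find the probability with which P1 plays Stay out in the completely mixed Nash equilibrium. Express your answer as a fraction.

Let p be the probability that P1 plays Enter. In a completely mixed equilibrium, P2 must be indifferent between Fight and Accommodate.
P2's expected payoff from Fight is 5p + 3(1−p); from Accommodate it is 2p + 5(1−p).
Setting these equal: 2p + 3 = −3p + 5, so p = 2/5.
Therefore P1 plays Stay out with probability 1 − 2/5 = 3/5.

3/5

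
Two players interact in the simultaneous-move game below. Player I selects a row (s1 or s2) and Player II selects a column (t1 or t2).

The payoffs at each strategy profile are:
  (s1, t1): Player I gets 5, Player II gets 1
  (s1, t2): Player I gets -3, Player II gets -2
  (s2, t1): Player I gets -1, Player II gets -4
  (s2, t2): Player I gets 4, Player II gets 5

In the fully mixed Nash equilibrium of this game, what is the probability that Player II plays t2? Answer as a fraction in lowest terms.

Let y be the probability that Player II plays t1. In a completely mixed equilibrium, Player I must be indifferent between s1 and s2.
Player I's expected payoff from s1 is 5y − 3(1−y); from s2 it is −y + 4(1−y).
Setting these equal: 8y − 3 = −5y + 4, so y = 7/13.
Therefore Player II plays t2 with probability 1 − 7/13 = 6/13.

6/13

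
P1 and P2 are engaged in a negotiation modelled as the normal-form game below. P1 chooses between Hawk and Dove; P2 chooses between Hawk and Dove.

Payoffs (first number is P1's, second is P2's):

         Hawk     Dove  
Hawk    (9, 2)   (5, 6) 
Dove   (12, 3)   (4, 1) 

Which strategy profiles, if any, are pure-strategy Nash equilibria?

(Hawk, Dove) and (Dove, Hawk)

(Hawk, Hawk): P1 prefers Dove (12 > 9); P2 prefers Dove (6 > 2) — not an equilibrium.
(Hawk, Dove): P1 gets 5 ≥ 4 from Dove, and P2 gets 6 ≥ 2 from Hawk — Nash equilibrium.
(Dove, Hawk): P1 gets 12 ≥ 9 from Hawk, and P2 gets 3 ≥ 1 from Dove — Nash equilibrium.
(Dove, Dove): P1 prefers Hawk (5 > 4); P2 prefers Hawk (3 > 1) — not an equilibrium.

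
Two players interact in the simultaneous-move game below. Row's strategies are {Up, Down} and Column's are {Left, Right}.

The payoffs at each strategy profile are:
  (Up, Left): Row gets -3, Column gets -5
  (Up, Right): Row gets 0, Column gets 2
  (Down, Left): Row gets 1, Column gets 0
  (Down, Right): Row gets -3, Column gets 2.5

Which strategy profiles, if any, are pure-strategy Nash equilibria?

(Up, Left): Row prefers Down (1 > -3); Column prefers Right (2 > -5) — not an equilibrium.
(Up, Right): Row gets 0 ≥ -3 from Down, and Column gets 2 ≥ -5 from Left — Nash equilibrium.
(Down, Left): Column prefers Right (2.5 > 0) — not an equilibrium.
(Down, Right): Row prefers Up (0 > -3) — not an equilibrium.

(Up, Right)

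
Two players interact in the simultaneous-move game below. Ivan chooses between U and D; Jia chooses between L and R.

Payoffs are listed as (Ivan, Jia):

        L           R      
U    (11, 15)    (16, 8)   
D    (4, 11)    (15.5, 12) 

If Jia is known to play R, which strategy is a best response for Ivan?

U

Against R, Ivan earns 16 from U and 15.5 from D.
So U is the best response.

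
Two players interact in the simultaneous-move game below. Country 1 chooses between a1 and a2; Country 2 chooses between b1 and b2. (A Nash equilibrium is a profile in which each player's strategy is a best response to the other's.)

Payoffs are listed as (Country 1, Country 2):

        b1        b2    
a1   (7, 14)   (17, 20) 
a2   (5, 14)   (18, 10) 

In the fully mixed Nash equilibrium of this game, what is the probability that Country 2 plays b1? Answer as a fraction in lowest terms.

Let q be the probability that Country 2 plays b1. In a completely mixed equilibrium, Country 1 must be indifferent between a1 and a2.
Country 1's expected payoff from a1 is 7q + 17(1−q); from a2 it is 5q + 18(1−q).
Setting these equal: −10q + 17 = −13q + 18, so q = 1/3.

1/3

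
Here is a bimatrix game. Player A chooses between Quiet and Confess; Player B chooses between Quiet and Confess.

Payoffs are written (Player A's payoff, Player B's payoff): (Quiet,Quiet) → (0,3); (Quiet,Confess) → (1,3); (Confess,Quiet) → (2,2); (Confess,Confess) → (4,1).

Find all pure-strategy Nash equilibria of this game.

(Confess, Quiet)

(Quiet, Quiet): Player A prefers Confess (2 > 0) — not an equilibrium.
(Quiet, Confess): Player A prefers Confess (4 > 1) — not an equilibrium.
(Confess, Quiet): Player A gets 2 ≥ 0 from Quiet, and Player B gets 2 ≥ 1 from Confess — Nash equilibrium.
(Confess, Confess): Player B prefers Quiet (2 > 1) — not an equilibrium.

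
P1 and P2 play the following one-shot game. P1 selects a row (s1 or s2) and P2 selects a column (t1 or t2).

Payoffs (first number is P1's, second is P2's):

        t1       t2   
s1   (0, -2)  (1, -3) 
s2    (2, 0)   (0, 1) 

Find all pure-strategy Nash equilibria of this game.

(s1, t1): P1 prefers s2 (2 > 0) — not an equilibrium.
(s1, t2): P2 prefers t1 (-2 > -3) — not an equilibrium.
(s2, t1): P2 prefers t2 (1 > 0) — not an equilibrium.
(s2, t2): P1 prefers s1 (1 > 0) — not an equilibrium.

none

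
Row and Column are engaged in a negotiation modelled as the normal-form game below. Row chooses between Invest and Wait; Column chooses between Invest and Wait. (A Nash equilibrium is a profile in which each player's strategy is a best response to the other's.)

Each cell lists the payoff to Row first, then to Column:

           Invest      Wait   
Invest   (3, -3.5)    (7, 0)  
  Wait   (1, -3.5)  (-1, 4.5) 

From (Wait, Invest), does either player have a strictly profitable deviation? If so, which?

Row at (Wait, Invest) earns 1; deviating to Invest yields 3 — a strict improvement.
Column earns -3.5; deviating to Wait yields 4.5 — a strict improvement.
Both Row and Column have strictly profitable deviations.

Both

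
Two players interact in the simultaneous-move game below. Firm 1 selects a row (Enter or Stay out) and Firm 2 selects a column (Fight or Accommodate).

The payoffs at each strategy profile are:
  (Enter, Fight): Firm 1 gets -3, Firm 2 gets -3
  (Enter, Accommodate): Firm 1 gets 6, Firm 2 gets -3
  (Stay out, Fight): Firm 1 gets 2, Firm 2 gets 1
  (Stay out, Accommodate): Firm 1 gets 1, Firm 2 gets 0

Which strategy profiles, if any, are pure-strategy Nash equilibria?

(Enter, Accommodate) and (Stay out, Fight)

(Enter, Fight): Firm 1 prefers Stay out (2 > -3) — not an equilibrium.
(Enter, Accommodate): Firm 1 gets 6 ≥ 1 from Stay out, and Firm 2 gets -3 ≥ -3 from Fight — Nash equilibrium.
(Stay out, Fight): Firm 1 gets 2 ≥ -3 from Enter, and Firm 2 gets 1 ≥ 0 from Accommodate — Nash equilibrium.
(Stay out, Accommodate): Firm 1 prefers Enter (6 > 1); Firm 2 prefers Fight (1 > 0) — not an equilibrium.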